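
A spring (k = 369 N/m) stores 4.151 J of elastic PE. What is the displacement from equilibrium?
PE = ½kx² → x = √(2PE/k) = √(2×4.151/369) = 0.15 m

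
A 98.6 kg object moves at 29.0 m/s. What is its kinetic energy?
KE = ½mv² = ½×98.6×29.0² = 41461.3 J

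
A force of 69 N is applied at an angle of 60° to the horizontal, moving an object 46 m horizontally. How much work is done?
W = Fd cosθ = 69×46×cos(60°) = 1587.0 J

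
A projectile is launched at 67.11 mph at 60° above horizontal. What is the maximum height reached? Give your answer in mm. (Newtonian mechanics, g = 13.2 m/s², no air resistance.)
H = v₀²sin²(θ)/(2g) (with unit conversion) = 25570.0 mm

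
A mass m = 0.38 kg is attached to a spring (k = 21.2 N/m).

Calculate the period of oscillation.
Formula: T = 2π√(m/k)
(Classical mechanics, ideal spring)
T = 2π√(m/k) = 2π√(0.38/21.2) = 0.8412 s; f = 1/T = 1.189 Hz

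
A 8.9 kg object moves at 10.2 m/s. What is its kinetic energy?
KE = ½mv² = ½×8.9×10.2² = 462.978 J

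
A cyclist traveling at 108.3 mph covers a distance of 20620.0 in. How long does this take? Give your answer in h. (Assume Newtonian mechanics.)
t = d/v (with unit conversion) = 0.003005 h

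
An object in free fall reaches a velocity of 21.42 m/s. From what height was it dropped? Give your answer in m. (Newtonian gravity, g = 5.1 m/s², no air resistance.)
h = v²/(2g) = 44.98 m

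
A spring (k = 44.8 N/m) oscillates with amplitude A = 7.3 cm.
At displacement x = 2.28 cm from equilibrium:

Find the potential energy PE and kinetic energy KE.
E_total = ½kA² = ½×44.8×(0.073)² = 0.1194 J
PE = ½kx² = ½×44.8×(0.0228)² = 0.01164 J
KE = E_total − PE = 0.1077 J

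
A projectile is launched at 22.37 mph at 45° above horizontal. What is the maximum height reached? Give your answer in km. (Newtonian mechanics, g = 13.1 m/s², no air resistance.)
H = v₀²sin²(θ)/(2g) (with unit conversion) = 0.001909 km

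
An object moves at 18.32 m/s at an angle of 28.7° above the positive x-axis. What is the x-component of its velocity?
vₓ = v cos(θ) = 18.32 × cos(28.7°) = 16.07 m/s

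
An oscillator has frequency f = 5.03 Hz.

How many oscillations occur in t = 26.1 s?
n = f×t = 5.03×26.1 = 131.3 oscillations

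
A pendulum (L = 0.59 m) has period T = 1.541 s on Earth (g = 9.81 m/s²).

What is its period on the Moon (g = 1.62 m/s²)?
T = 2π√(L/g), so T_moon/T_earth = √(g_earth/g_moon)
T_moon = 2π√(0.59/1.62) = 3.792 s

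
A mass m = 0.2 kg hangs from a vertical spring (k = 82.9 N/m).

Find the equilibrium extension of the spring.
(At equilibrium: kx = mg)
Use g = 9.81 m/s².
x_eq = mg/k = 0.2×9.81/82.9 = 0.02367 m = 2.367 cm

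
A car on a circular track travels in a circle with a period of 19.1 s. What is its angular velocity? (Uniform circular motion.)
ω = 2π/T = 2π/19.1 = 0.329 rad/s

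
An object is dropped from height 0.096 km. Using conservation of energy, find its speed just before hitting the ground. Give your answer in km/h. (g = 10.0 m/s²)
mgh = ½mv² → v = √(2gh) = √(2×10.0×96) = 43.82 m/s = 157.7 km/h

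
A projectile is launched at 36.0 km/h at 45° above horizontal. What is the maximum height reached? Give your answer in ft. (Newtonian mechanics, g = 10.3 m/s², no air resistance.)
H = v₀²sin²(θ)/(2g) (with unit conversion) = 7.963 ft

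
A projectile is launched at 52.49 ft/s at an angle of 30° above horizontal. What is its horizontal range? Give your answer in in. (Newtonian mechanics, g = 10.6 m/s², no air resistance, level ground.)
R = v₀² sin(2θ) / g (with unit conversion) = 823.3 in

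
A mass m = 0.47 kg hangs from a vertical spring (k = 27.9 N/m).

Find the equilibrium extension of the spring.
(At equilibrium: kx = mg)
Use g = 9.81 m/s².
x_eq = mg/k = 0.47×9.81/27.9 = 0.1653 m = 16.53 cm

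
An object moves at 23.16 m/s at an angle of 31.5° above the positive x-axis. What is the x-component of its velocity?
vₓ = v cos(θ) = 23.16 × cos(31.5°) = 19.75 m/s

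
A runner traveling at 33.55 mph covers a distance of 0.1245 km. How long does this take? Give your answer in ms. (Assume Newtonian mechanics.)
t = d/v (with unit conversion) = 8301.0 ms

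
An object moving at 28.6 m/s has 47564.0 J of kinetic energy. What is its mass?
KE = ½mv² → m = 2KE/v² = 2×47564.0/28.6² = 116.3 kg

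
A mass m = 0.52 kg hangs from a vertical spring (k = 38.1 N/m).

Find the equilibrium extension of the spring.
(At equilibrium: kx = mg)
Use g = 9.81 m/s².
x_eq = mg/k = 0.52×9.81/38.1 = 0.1339 m = 13.39 cm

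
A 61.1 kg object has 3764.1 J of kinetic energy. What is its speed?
KE = ½mv² → v = √(2KE/m) = √(2×3764.1/61.1) = 11.1 m/s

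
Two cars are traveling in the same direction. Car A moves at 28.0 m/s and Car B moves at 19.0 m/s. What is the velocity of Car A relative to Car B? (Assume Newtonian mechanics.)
v_rel = v_A - v_B = 28.0 - 19.0 = 9.0 m/s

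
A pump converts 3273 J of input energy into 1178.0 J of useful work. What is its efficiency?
η = W_out/W_in = 1178.0/3273 = 0.3599 = 35.99%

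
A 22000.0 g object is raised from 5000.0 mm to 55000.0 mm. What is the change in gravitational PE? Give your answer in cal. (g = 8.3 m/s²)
ΔPE = mg(h₂ − h₁) = 22 kg × 8.3 m/s² × (55 − 5) m = 9130 J = 2182.0 cal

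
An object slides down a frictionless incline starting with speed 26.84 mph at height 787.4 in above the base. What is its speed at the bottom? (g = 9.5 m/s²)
½mv₀² + mgh = ½mv² → v = √(v₀² + 2gh) = √(12² + 2×9.5×20) = 22.89 m/s = 51.2 mph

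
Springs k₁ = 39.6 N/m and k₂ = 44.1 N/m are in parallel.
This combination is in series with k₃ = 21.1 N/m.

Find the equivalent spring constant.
k₁₂ = k₁ + k₂ = 83.7 N/m (parallel)
1/k_eq = 1/k₁₂ + 1/k₃ → k_eq = 16.85 N/m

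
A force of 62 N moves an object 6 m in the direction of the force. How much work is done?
W = Fd = 62×6 = 372.0 J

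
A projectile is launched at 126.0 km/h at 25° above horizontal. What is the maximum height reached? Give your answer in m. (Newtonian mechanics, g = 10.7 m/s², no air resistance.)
H = v₀²sin²(θ)/(2g) (with unit conversion) = 10.22 m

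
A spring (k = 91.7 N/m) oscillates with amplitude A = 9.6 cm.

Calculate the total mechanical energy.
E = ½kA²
E = ½kA² = ½×91.7×(0.096)² = 0.4226 J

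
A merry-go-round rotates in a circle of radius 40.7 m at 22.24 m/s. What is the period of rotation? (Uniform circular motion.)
T = 2πr/v = 2π×40.7/22.24 = 11.5 s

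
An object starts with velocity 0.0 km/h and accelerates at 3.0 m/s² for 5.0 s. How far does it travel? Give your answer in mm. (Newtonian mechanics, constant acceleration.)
d = v₀t + ½at² (with unit conversion) = 37500.0 mm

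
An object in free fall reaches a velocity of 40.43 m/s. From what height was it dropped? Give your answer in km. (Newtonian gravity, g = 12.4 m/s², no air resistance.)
h = v²/(2g) (with unit conversion) = 0.06591 km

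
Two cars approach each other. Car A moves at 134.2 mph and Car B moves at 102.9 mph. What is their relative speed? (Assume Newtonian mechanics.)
v_rel = v_A + v_B = 134.2 + 102.9 = 237.1 mph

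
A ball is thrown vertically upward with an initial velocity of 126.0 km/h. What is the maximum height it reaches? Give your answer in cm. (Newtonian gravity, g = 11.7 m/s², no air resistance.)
h_max = v₀²/(2g) (with unit conversion) = 5235.0 cm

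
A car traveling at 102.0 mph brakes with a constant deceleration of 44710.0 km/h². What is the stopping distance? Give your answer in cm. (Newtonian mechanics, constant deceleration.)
d = v₀² / (2a) (with unit conversion) = 30130.0 cm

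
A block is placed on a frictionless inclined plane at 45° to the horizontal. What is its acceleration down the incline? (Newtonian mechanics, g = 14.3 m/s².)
a = g sin(θ) = 14.3 × sin(45°) = 14.3 × 0.7071 = 10.11 m/s²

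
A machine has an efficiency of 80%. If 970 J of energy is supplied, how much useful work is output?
W_out = η × W_in = 0.8 × 970 = 776.0 J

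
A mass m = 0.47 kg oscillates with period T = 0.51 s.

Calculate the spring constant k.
T = 2π√(m/k) → k = m(2π/T)² = 0.47×(2π/0.51)² = 71.34 N/m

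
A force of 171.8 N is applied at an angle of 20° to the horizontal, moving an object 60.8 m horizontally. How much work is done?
W = Fd cosθ = 171.8×60.8×cos(20°) = 9815.5 J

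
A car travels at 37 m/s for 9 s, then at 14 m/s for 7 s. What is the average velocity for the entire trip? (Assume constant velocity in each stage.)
d₁ = v₁t₁ = 37 × 9 = 333 m
d₂ = v₂t₂ = 14 × 7 = 98 m
d_total = 431 m, t_total = 16 s
v_avg = d_total/t_total = 431/16 = 26.94 m/s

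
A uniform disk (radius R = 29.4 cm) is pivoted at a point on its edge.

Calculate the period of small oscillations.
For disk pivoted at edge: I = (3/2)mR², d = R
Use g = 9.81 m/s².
I/m = (3/2)R² = 0.1297 m²; d = R = 0.294 m
T = 2π√((3/2)R²/(gR)) = 2π√(3R/(2g)) = 1.332 s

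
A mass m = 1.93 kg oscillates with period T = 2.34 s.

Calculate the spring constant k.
T = 2π√(m/k) → k = m(2π/T)² = 1.93×(2π/2.34)² = 13.92 N/m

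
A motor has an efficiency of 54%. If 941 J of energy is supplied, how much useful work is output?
W_out = η × W_in = 0.54 × 941 = 508.14 J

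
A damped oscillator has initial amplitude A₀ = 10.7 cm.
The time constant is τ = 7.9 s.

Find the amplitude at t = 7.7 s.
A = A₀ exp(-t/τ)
A = A₀ exp(−t/τ) = 10.7×exp(−7.7/7.9) = 4.037 cm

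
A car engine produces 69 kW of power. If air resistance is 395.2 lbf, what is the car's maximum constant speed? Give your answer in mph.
P = Fv → v = P/F = 69000 W / 1758 N = 39.25 m/s = 87.8 mph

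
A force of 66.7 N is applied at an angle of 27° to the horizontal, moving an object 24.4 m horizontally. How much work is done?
W = Fd cosθ = 66.7×24.4×cos(27°) = 1450.1 J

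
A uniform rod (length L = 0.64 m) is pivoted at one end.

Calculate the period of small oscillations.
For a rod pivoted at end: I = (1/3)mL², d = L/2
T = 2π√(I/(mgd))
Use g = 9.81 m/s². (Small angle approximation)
I/m = (1/3)L² = 0.1365 m²; d = L/2 = 0.32 m
T = 2π√(I/(mgd)) = 2π√(0.1365/(9.81×0.32)) = 1.31 s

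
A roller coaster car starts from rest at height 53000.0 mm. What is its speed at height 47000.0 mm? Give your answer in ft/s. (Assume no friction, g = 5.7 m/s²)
mgh₁ = ½mv₂² + mgh₂ → v₂ = √(2g(h₁−h₂)) = √(2×5.7×(53−47)) = 8.27 m/s = 27.13 ft/s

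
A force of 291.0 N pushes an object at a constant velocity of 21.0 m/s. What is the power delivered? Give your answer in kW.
P = Fv = 291 N × 21 m/s = 6111 W = 6.111 kW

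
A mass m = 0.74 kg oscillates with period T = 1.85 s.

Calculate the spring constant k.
T = 2π√(m/k) → k = m(2π/T)² = 0.74×(2π/1.85)² = 8.536 N/m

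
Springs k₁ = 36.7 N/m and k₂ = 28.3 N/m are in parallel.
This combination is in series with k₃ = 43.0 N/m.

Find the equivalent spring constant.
k₁₂ = k₁ + k₂ = 65 N/m (parallel)
1/k_eq = 1/k₁₂ + 1/k₃ → k_eq = 25.88 N/m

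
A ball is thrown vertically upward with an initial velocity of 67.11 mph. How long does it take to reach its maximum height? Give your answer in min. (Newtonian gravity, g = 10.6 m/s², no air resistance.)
t_up = v₀/g (with unit conversion) = 0.04717 min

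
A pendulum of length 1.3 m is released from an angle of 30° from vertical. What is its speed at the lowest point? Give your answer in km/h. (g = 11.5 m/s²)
h = L(1 − cosθ) = 1.3×(1 − cos30°) = 0.1742 m
v = √(2gh) = √(2×11.5×0.1742) = 2.001 m/s = 7.205 km/h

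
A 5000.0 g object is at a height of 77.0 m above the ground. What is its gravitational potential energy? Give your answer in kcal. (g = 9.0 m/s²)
PE = mgh = 5 kg × 9.0 m/s² × 77 m = 3465 J = 0.8282 kcal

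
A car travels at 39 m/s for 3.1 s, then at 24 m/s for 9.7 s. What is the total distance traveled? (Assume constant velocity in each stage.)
d₁ = v₁t₁ = 39 × 3.1 = 120.9 m
d₂ = v₂t₂ = 24 × 9.7 = 232.8 m
d_total = 120.9 + 232.8 = 353.7 m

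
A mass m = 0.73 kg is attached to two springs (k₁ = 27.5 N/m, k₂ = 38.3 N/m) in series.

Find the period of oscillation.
k_eq = k₁k₂/(k₁+k₂) = 16.01 N/m
T = 2π√(m/k_eq) = 2π√(0.73/16.01) = 1.342 s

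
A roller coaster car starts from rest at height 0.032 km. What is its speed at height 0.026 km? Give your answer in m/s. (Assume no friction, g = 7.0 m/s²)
mgh₁ = ½mv₂² + mgh₂ → v₂ = √(2g(h₁−h₂)) = √(2×7.0×(32−26)) = 9.165 m/s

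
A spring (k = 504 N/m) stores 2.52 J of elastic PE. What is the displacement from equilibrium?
PE = ½kx² → x = √(2PE/k) = √(2×2.52/504) = 0.1 m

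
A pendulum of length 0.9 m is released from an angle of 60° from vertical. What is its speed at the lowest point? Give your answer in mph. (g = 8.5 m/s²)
h = L(1 − cosθ) = 0.9×(1 − cos60°) = 0.45 m
v = √(2gh) = √(2×8.5×0.45) = 2.766 m/s = 6.187 mph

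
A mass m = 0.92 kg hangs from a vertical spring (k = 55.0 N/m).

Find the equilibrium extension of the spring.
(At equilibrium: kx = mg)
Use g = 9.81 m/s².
x_eq = mg/k = 0.92×9.81/55.0 = 0.1641 m = 16.41 cm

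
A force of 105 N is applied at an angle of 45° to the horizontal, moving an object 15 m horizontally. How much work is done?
W = Fd cosθ = 105×15×cos(45°) = 1113.7 J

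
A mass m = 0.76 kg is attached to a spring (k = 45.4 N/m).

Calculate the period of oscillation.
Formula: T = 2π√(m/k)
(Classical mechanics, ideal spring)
T = 2π√(m/k) = 2π√(0.76/45.4) = 0.8129 s; f = 1/T = 1.23 Hz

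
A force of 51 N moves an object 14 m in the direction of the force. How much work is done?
W = Fd = 51×14 = 714.0 J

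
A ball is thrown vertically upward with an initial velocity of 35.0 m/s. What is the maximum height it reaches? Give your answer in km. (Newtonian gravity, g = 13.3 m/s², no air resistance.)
h_max = v₀²/(2g) (with unit conversion) = 0.04605 km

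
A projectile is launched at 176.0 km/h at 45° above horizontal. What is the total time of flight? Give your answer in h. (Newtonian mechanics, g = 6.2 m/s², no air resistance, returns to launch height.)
T = 2v₀sin(θ)/g (with unit conversion) = 0.003098 h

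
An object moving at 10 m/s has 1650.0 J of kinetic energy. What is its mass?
KE = ½mv² → m = 2KE/v² = 2×1650.0/10² = 33.0 kg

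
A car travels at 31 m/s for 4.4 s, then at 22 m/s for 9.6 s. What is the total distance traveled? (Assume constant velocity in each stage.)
d₁ = v₁t₁ = 31 × 4.4 = 136.4 m
d₂ = v₂t₂ = 22 × 9.6 = 211.2 m
d_total = 136.4 + 211.2 = 347.6 m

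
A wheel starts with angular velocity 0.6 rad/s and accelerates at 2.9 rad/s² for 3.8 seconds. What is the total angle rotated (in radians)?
θ = ω₀t + ½αt² = 0.6×3.8 + ½×2.9×3.8² = 23.22 rad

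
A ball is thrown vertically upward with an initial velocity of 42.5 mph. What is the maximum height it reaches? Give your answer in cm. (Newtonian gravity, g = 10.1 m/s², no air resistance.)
h_max = v₀²/(2g) (with unit conversion) = 1787.0 cm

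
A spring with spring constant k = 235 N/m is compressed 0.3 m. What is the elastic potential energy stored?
PE = ½kx² = ½×235×0.3² = 10.57 J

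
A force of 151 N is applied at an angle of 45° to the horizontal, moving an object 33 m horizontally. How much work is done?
W = Fd cosθ = 151×33×cos(45°) = 3523.5 J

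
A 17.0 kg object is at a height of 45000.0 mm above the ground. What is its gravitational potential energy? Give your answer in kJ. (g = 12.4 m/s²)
PE = mgh = 17 kg × 12.4 m/s² × 45 m = 9486 J = 9.486 kJ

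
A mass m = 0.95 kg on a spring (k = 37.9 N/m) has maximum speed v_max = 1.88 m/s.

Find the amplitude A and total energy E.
½mv²_max = ½kA² → A = v_max√(m/k) = 1.88×√(0.95/37.9) = 0.2976 m = 29.76 cm
E = ½mv²_max = ½×0.95×1.88² = 1.679 J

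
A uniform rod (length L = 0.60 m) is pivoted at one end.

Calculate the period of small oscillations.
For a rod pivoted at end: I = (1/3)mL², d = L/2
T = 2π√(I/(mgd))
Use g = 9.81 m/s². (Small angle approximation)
I/m = (1/3)L² = 0.12 m²; d = L/2 = 0.3 m
T = 2π√(I/(mgd)) = 2π√(0.12/(9.81×0.3)) = 1.269 s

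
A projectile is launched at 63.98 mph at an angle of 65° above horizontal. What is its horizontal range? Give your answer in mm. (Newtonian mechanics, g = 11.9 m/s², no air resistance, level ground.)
R = v₀² sin(2θ) / g (with unit conversion) = 52660.0 mm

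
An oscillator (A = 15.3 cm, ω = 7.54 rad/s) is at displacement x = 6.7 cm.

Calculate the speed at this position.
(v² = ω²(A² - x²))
v = ω√(A² − x²) = 7.54×√(0.153² − 0.067²) = 1.037 m/s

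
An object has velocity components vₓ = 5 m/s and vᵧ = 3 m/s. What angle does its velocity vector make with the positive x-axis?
θ = arctan(vᵧ/vₓ) = arctan(3/5) = 30.96°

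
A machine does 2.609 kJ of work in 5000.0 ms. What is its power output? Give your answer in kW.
P = W/t = 2609 J / 5 s = 521.8 W = 0.5218 kW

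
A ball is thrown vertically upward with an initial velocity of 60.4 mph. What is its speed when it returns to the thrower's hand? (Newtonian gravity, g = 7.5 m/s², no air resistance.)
By conservation of energy, the ball returns at the same speed = 60.4 mph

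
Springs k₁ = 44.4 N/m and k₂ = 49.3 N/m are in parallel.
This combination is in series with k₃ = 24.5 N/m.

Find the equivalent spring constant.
k₁₂ = k₁ + k₂ = 93.7 N/m (parallel)
1/k_eq = 1/k₁₂ + 1/k₃ → k_eq = 19.42 N/m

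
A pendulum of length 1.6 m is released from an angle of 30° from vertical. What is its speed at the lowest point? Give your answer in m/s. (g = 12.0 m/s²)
h = L(1 − cosθ) = 1.6×(1 − cos30°) = 0.2144 m
v = √(2gh) = √(2×12.0×0.2144) = 2.268 m/s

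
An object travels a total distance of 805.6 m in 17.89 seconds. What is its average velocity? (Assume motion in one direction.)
v_avg = Δd / Δt = 805.6 / 17.89 = 45.03 m/s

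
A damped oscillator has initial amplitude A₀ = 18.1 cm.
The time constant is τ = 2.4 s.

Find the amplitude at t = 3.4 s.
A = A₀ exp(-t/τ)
A = A₀ exp(−t/τ) = 18.1×exp(−3.4/2.4) = 4.39 cm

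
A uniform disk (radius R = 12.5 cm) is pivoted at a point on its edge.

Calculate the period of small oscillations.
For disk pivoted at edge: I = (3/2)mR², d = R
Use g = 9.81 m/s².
I/m = (3/2)R² = 0.02344 m²; d = R = 0.125 m
T = 2π√((3/2)R²/(gR)) = 2π√(3R/(2g)) = 0.8687 s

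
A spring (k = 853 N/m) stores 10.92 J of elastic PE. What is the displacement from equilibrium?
PE = ½kx² → x = √(2PE/k) = √(2×10.92/853) = 0.16 m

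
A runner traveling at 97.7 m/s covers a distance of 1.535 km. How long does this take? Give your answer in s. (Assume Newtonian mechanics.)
t = d/v (with unit conversion) = 15.71 s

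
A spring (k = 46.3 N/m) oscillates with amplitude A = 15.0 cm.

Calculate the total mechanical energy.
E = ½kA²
E = ½kA² = ½×46.3×(0.15)² = 0.5209 J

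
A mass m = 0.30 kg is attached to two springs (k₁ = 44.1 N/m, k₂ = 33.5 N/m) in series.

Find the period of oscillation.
k_eq = k₁k₂/(k₁+k₂) = 19.04 N/m
T = 2π√(m/k_eq) = 2π√(0.3/19.04) = 0.7887 s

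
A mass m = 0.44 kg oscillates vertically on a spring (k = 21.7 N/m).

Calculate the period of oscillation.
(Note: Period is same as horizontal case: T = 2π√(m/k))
T = 2π√(m/k) = 2π√(0.44/21.7) = 0.8947 s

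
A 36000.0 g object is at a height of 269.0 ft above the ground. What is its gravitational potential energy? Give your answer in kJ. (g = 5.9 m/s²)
PE = mgh = 36 kg × 5.9 m/s² × 81.99 m = 1.741e+04 J = 17.41 kJ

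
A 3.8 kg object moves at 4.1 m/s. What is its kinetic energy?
KE = ½mv² = ½×3.8×4.1² = 31.939 J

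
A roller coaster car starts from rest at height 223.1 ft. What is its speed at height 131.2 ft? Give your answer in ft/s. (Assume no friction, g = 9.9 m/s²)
mgh₁ = ½mv₂² + mgh₂ → v₂ = √(2g(h₁−h₂)) = √(2×9.9×(68−39.99)) = 23.55 m/s = 77.27 ft/s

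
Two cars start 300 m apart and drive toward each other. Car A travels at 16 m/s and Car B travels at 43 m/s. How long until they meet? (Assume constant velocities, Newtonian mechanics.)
Combined speed: v_combined = 16 + 43 = 59 m/s
Time to meet: t = d/59 = 300/59 = 5.08 s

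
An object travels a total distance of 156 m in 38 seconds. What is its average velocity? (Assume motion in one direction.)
v_avg = Δd / Δt = 156 / 38 = 4.11 m/s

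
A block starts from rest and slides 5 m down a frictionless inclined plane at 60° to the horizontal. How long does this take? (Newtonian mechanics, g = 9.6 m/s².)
a = g sin(θ) = 9.6 × sin(60°) = 8.31 m/s²
t = √(2d/a) = √(2 × 5 / 8.31) = 1.1 s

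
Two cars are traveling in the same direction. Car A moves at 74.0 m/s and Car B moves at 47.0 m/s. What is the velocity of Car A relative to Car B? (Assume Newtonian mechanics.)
v_rel = v_A - v_B = 74.0 - 47.0 = 27.0 m/s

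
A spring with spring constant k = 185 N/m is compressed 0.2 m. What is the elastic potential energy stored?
PE = ½kx² = ½×185×0.2² = 3.7 J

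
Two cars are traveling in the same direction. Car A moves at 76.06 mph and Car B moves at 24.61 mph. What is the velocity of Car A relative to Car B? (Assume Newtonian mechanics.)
v_rel = v_A - v_B = 76.06 - 24.61 = 51.45 mph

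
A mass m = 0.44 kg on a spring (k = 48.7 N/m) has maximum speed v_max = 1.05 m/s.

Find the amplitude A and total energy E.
½mv²_max = ½kA² → A = v_max√(m/k) = 1.05×√(0.44/48.7) = 0.0998 m = 9.98 cm
E = ½mv²_max = ½×0.44×1.05² = 0.2426 J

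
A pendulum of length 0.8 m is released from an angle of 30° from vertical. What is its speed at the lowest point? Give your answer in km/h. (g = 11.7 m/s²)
h = L(1 − cosθ) = 0.8×(1 − cos30°) = 0.1072 m
v = √(2gh) = √(2×11.7×0.1072) = 1.584 m/s = 5.701 km/h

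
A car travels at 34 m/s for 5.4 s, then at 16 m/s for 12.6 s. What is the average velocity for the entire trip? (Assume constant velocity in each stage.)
d₁ = v₁t₁ = 34 × 5.4 = 183.6 m
d₂ = v₂t₂ = 16 × 12.6 = 201.6 m
d_total = 385.2 m, t_total = 18 s
v_avg = d_total/t_total = 385.2/18 = 21.4 m/s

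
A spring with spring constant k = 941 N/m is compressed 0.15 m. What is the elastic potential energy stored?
PE = ½kx² = ½×941×0.15² = 10.59 J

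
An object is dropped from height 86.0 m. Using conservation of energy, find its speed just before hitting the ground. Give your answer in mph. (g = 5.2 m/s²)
mgh = ½mv² → v = √(2gh) = √(2×5.2×86) = 29.91 m/s = 66.9 mph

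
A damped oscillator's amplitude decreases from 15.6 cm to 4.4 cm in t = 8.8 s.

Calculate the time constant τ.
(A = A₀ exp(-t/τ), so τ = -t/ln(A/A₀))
A/A₀ = 4.4/15.6 = 0.2821; ln(A/A₀) = -1.266
τ = −t/ln(A/A₀) = −8.8/-1.266 = 6.953 s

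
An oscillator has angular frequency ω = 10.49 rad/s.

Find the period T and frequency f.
T = 2π/ω = 2π/10.49 = 0.599 s; f = ω/2π = 1.67 Hz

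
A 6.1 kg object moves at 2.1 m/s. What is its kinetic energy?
KE = ½mv² = ½×6.1×2.1² = 13.4505 J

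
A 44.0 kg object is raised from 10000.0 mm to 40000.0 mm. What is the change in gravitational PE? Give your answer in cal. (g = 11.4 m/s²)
ΔPE = mg(h₂ − h₁) = 44 kg × 11.4 m/s² × (40 − 10) m = 1.505e+04 J = 3597.0 cal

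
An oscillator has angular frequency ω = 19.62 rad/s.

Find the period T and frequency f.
T = 2π/ω = 2π/19.62 = 0.3202 s; f = ω/2π = 3.123 Hz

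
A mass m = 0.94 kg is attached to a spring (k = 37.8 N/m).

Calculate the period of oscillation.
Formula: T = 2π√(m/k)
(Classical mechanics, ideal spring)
T = 2π√(m/k) = 2π√(0.94/37.8) = 0.9908 s; f = 1/T = 1.009 Hz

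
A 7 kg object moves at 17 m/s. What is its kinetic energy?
KE = ½mv² = ½×7×17² = 1011.5 J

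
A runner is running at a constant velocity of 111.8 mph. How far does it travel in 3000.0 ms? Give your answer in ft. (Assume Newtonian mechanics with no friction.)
d = vt (with unit conversion) = 491.9 ft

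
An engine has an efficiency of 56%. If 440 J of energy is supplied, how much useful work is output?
W_out = η × W_in = 0.56 × 440 = 246.4 J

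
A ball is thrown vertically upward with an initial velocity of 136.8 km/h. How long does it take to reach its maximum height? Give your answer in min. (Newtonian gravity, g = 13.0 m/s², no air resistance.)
t_up = v₀/g (with unit conversion) = 0.04872 min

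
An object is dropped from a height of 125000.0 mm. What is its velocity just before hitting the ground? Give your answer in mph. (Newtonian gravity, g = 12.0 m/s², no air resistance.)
v = √(2gh) (with unit conversion) = 122.5 mph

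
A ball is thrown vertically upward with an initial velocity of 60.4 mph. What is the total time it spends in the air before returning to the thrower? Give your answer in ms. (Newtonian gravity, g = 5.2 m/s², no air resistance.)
t_total = 2v₀/g (with unit conversion) = 10390.0 ms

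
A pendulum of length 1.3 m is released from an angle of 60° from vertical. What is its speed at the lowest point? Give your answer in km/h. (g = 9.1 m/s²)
h = L(1 − cosθ) = 1.3×(1 − cos60°) = 0.65 m
v = √(2gh) = √(2×9.1×0.65) = 3.439 m/s = 12.38 km/h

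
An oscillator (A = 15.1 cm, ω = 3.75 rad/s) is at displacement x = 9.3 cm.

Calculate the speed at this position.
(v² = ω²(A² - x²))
v = ω√(A² − x²) = 3.75×√(0.151² − 0.093²) = 0.4461 m/s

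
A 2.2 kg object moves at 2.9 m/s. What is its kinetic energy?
KE = ½mv² = ½×2.2×2.9² = 9.251 J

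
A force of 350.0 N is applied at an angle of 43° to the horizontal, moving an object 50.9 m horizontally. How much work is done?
W = Fd cosθ = 350.0×50.9×cos(43°) = 13029.0 J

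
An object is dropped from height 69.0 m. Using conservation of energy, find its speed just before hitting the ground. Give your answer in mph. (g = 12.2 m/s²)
mgh = ½mv² → v = √(2gh) = √(2×12.2×69) = 41.03 m/s = 91.79 mph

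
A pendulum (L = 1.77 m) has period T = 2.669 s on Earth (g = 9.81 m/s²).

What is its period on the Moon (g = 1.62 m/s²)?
T = 2π√(L/g), so T_moon/T_earth = √(g_earth/g_moon)
T_moon = 2π√(1.77/1.62) = 6.568 s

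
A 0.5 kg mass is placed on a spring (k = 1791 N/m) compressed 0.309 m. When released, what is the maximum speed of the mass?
½kx² = ½mv² → v = x√(k/m) = 0.309×√(1791/0.5) = 18.49 m/s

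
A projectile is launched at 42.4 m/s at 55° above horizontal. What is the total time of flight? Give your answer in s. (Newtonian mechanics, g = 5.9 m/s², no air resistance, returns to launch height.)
T = 2v₀sin(θ)/g = 11.77 s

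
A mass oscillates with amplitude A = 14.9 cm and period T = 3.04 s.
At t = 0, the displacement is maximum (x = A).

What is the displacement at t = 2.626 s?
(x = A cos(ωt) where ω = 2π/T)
ω = 2π/T = 2π/3.04 = 2.067 rad/s
x = A cos(ωt) = 14.9×cos(2.067×2.626) = 9.77 cm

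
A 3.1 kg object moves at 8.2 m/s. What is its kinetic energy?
KE = ½mv² = ½×3.1×8.2² = 104.222 J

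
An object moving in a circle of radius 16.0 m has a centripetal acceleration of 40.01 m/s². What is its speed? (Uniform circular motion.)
v = √(a_c × r) = √(40.01 × 16.0) = 25.3 m/s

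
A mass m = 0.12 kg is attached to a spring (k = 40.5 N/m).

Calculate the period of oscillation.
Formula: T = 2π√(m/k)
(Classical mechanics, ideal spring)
T = 2π√(m/k) = 2π√(0.12/40.5) = 0.342 s; f = 1/T = 2.924 Hz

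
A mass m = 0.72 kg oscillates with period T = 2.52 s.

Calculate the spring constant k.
T = 2π√(m/k) → k = m(2π/T)² = 0.72×(2π/2.52)² = 4.476 N/m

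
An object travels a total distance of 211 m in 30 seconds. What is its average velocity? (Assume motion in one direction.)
v_avg = Δd / Δt = 211 / 30 = 7.03 m/s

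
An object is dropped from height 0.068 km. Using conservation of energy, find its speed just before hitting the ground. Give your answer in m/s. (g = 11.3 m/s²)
mgh = ½mv² → v = √(2gh) = √(2×11.3×68) = 39.2 m/s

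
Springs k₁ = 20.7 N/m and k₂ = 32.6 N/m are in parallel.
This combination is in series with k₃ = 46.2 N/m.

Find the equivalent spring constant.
k₁₂ = k₁ + k₂ = 53.3 N/m (parallel)
1/k_eq = 1/k₁₂ + 1/k₃ → k_eq = 24.75 N/m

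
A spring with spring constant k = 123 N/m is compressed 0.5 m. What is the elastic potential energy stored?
PE = ½kx² = ½×123×0.5² = 15.38 J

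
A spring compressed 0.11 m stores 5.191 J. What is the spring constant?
PE = ½kx² → k = 2PE/x² = 2×5.191/0.11² = 858.0 N/m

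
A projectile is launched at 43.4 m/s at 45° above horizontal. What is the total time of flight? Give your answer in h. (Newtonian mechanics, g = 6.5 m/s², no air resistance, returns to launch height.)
T = 2v₀sin(θ)/g (with unit conversion) = 0.002623 h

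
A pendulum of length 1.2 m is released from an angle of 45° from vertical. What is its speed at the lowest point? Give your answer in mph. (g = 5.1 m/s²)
h = L(1 − cosθ) = 1.2×(1 − cos45°) = 0.3515 m
v = √(2gh) = √(2×5.1×0.3515) = 1.893 m/s = 4.235 mph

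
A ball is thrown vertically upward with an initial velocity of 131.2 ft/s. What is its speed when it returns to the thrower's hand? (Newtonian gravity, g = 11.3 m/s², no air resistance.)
By conservation of energy, the ball returns at the same speed = 131.2 ft/s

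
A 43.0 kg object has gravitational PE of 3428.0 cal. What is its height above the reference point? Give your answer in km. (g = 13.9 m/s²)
PE = mgh → h = PE/(mg) = 1.434e+04 J / (43 kg × 13.9 m/s²) = 24 m = 0.024 km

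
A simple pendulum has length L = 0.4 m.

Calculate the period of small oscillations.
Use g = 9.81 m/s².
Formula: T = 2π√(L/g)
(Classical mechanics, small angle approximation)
T = 2π√(L/g) = 2π√(0.4/9.81) = 1.269 s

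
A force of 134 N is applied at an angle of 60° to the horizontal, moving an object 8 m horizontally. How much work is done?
W = Fd cosθ = 134×8×cos(60°) = 536.0 J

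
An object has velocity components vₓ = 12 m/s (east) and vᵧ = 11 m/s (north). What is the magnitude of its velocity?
|v| = √(vₓ² + vᵧ²) = √(12² + 11²) = √(265) = 16.28 m/s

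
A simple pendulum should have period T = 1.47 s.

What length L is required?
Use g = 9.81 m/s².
T = 2π√(L/g) → L = g(T/2π)² = 9.81×(1.47/2π)² = 0.537 m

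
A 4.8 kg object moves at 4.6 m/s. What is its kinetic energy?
KE = ½mv² = ½×4.8×4.6² = 50.784 J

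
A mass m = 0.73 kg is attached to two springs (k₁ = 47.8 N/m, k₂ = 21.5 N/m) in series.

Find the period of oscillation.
k_eq = k₁k₂/(k₁+k₂) = 14.83 N/m
T = 2π√(m/k_eq) = 2π√(0.73/14.83) = 1.394 s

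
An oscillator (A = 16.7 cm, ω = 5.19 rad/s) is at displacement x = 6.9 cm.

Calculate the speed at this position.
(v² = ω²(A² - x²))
v = ω√(A² − x²) = 5.19×√(0.167² − 0.069²) = 0.7893 m/s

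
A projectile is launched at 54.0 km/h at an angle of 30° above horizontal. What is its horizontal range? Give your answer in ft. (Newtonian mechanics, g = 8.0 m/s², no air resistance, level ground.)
R = v₀² sin(2θ) / g (with unit conversion) = 79.91 ft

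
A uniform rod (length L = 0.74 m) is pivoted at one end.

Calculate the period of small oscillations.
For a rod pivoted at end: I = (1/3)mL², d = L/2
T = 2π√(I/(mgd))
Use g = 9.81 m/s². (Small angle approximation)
I/m = (1/3)L² = 0.1825 m²; d = L/2 = 0.37 m
T = 2π√(I/(mgd)) = 2π√(0.1825/(9.81×0.37)) = 1.409 s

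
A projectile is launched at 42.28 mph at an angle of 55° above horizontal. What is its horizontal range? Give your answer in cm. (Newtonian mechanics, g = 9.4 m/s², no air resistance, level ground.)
R = v₀² sin(2θ) / g (with unit conversion) = 3571.0 cm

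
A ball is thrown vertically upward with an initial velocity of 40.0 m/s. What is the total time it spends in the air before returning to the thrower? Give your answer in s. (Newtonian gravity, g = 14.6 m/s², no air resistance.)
t_total = 2v₀/g = 5.479 s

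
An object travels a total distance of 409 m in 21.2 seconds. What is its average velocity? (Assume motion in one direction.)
v_avg = Δd / Δt = 409 / 21.2 = 19.29 m/s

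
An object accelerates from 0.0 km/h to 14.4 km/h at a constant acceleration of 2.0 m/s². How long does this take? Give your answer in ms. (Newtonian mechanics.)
t = (v - v₀)/a (with unit conversion) = 2000.0 ms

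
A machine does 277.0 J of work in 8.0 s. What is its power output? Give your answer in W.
P = W/t = 277 J / 8 s = 34.62 W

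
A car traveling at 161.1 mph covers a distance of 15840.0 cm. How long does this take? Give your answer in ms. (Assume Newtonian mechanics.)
t = d/v (with unit conversion) = 2199.0 ms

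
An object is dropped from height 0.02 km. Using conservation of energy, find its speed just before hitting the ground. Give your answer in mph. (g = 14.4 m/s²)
mgh = ½mv² → v = √(2gh) = √(2×14.4×20) = 24 m/s = 53.69 mph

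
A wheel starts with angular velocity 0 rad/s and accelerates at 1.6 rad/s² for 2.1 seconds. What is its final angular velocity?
ω = ω₀ + αt = 0 + 1.6 × 2.1 = 3.36 rad/s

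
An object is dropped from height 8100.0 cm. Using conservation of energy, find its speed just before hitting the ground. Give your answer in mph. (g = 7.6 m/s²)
mgh = ½mv² → v = √(2gh) = √(2×7.6×81) = 35.09 m/s = 78.49 mph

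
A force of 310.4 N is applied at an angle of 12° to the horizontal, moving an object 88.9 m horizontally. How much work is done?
W = Fd cosθ = 310.4×88.9×cos(12°) = 26992.0 J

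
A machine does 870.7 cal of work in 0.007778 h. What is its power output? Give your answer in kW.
P = W/t = 3643 J / 28 s = 130.1 W = 0.1301 kW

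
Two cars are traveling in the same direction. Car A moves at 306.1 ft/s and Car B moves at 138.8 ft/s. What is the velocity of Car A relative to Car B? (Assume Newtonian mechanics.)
v_rel = v_A - v_B = 306.1 - 138.8 = 167.3 ft/s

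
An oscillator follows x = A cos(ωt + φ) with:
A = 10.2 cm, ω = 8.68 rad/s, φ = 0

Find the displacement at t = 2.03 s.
x = A cos(ωt + φ) = 10.2×cos(8.68×2.03 + 0) = 3.417 cm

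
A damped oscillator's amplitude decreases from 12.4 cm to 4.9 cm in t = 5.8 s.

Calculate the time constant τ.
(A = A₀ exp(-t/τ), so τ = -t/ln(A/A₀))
A/A₀ = 4.9/12.4 = 0.3952; ln(A/A₀) = -0.9285
τ = −t/ln(A/A₀) = −5.8/-0.9285 = 6.247 s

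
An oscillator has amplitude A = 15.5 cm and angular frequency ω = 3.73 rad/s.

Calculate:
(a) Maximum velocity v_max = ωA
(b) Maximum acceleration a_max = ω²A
v_max = ωA = 3.73×0.155 = 0.5781 m/s
a_max = ω²A = 3.73²×0.155 = 2.156 m/s²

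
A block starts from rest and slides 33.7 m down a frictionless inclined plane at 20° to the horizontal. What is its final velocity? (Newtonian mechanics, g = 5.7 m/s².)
a = g sin(θ) = 5.7 × sin(20°) = 1.95 m/s²
v = √(2ad) = √(2 × 1.95 × 33.7) = 11.46 m/s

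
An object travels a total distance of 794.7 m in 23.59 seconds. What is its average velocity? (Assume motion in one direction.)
v_avg = Δd / Δt = 794.7 / 23.59 = 33.69 m/s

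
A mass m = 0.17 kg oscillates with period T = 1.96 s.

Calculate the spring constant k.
T = 2π√(m/k) → k = m(2π/T)² = 0.17×(2π/1.96)² = 1.747 N/m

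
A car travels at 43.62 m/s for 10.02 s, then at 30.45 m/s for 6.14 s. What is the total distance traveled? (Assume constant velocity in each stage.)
d₁ = v₁t₁ = 43.62 × 10.02 = 437.072 m
d₂ = v₂t₂ = 30.45 × 6.14 = 186.963 m
d_total = 437.072 + 186.963 = 624.04 m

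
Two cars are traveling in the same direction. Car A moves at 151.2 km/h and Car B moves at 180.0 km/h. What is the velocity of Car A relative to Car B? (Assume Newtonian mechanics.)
v_rel = v_A - v_B = 151.2 - 180.0 = -28.8 km/h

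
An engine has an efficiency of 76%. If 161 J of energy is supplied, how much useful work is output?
W_out = η × W_in = 0.76 × 161 = 122.36 J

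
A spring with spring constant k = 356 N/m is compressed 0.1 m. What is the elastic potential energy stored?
PE = ½kx² = ½×356×0.1² = 1.78 J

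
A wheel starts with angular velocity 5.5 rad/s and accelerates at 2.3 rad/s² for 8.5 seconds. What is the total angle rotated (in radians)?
θ = ω₀t + ½αt² = 5.5×8.5 + ½×2.3×8.5² = 129.84 rad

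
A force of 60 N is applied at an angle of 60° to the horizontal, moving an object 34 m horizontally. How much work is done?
W = Fd cosθ = 60×34×cos(60°) = 1020.0 J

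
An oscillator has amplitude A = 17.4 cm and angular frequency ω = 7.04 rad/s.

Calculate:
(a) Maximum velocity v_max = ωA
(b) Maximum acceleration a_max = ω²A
v_max = ωA = 7.04×0.174 = 1.225 m/s
a_max = ω²A = 7.04²×0.174 = 8.624 m/s²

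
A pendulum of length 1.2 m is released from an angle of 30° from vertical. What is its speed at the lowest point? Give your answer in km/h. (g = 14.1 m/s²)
h = L(1 − cosθ) = 1.2×(1 − cos30°) = 0.1608 m
v = √(2gh) = √(2×14.1×0.1608) = 2.129 m/s = 7.665 km/h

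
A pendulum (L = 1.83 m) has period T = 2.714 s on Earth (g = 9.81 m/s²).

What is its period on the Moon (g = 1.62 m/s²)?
T = 2π√(L/g), so T_moon/T_earth = √(g_earth/g_moon)
T_moon = 2π√(1.83/1.62) = 6.678 s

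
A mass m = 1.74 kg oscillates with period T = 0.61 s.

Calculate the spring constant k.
T = 2π√(m/k) → k = m(2π/T)² = 1.74×(2π/0.61)² = 184.6 N/m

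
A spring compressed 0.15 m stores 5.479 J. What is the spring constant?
PE = ½kx² → k = 2PE/x² = 2×5.479/0.15² = 487.0 N/m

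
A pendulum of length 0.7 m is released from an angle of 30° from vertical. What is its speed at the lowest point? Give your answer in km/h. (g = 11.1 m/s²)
h = L(1 − cosθ) = 0.7×(1 − cos30°) = 0.09378 m
v = √(2gh) = √(2×11.1×0.09378) = 1.443 m/s = 5.194 km/h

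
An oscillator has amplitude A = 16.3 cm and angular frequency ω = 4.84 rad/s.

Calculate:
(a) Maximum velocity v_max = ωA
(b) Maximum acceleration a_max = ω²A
v_max = ωA = 4.84×0.163 = 0.7889 m/s
a_max = ω²A = 4.84²×0.163 = 3.818 m/s²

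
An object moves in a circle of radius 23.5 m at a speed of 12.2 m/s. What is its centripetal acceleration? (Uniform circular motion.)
a_c = v²/r = 12.2²/23.5 = 148.84/23.5 = 6.33 m/s²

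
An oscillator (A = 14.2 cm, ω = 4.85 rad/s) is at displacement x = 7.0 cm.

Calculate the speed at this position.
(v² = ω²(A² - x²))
v = ω√(A² − x²) = 4.85×√(0.142² − 0.07²) = 0.5992 m/s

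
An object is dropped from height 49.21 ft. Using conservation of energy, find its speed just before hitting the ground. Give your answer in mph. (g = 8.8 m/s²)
mgh = ½mv² → v = √(2gh) = √(2×8.8×15) = 16.25 m/s = 36.34 mph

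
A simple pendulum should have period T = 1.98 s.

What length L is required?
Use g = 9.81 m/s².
T = 2π√(L/g) → L = g(T/2π)² = 9.81×(1.98/2π)² = 0.9742 m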